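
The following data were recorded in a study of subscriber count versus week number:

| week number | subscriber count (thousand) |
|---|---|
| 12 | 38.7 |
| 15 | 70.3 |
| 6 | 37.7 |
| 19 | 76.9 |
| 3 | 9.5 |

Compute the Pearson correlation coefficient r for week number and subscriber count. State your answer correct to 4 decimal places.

0.9394

n = 5, Σx = 55, Σy = 233.1, Σxy = 3234.7, Σx² = 775, Σy² = 13864.93
Sxx = Σx² − (Σx)²/n = 775 − 605 = 170
Sxy = Σxy − (Σx)(Σy)/n = 3234.7 − 2564.1 = 670.6
Syy = Σy² − (Σy)²/n = 13864.93 − 10867.122 = 2997.808
r = Sxy/√(Sxx·Syy) = 670.6/√(509627.36) = 670.6/713.881895 = 0.939371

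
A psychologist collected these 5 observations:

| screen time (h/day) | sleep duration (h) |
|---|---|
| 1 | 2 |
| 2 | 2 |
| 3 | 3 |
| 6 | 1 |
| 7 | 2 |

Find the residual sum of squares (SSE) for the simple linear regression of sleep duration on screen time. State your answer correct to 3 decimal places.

n = 5, Σx = 19, Σy = 10, Σxy = 35, Σx² = 99, Σy² = 22
Sxx = Σx² − (Σx)²/n = 99 − 72.2 = 26.8
Sxy = Σxy − (Σx)(Σy)/n = 35 − 38 = -3
Syy = Σy² − (Σy)²/n = 22 − 20 = 2
b = Sxy/Sxx = -3/26.8 = -0.111940
SSE = Syy − b·Sxy = 2 − (-0.111940)·(-3) = 1.664179

1.664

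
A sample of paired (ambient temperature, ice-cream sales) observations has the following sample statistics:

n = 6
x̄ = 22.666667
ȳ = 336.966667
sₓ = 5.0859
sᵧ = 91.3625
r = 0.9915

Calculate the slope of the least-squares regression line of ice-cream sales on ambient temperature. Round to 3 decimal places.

17.811

b = r · sᵧ/sₓ = 0.9915 · 91.3625/5.0859 = 17.811188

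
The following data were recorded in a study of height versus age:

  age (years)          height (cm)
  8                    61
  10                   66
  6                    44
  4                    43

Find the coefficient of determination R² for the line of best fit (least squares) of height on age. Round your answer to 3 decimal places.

n = 4, Σx = 28, Σy = 214, Σxy = 1584, Σx² = 216, Σy² = 11862
Sxx = Σx² − (Σx)²/n = 216 − 196 = 20
Sxy = Σxy − (Σx)(Σy)/n = 1584 − 1498 = 86
Syy = Σy² − (Σy)²/n = 11862 − 11449 = 413
R² = Sxy²/(Sxx·Syy) = (86)²/(20·413) = 0.895400

0.895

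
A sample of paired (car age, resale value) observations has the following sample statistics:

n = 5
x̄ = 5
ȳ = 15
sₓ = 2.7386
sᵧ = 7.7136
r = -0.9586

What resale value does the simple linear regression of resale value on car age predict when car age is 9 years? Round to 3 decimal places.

4.200

b = r · sᵧ/sₓ = -0.9586 · 7.7136/2.7386 = -2.700013
a = ȳ − b·x̄ = 15 − (-2.700013)·5 = 28.500067
ŷ(9) = a + b·9 = 28.500067 + (-2.700013)·9 = 4.199946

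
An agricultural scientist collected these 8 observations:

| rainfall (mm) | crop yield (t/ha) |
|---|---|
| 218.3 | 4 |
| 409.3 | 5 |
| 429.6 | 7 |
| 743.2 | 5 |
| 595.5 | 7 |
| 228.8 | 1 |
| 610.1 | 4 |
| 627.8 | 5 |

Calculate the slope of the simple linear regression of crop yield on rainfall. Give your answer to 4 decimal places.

n = 8, Σx = 3862.6, Σy = 38, Σxy = 19619.6, Σx² = 2125408.32
Sxx = Σx² − (Σx)²/n = 2125408.32 − 1864959.845 = 260448.475
Sxy = Σxy − (Σx)(Σy)/n = 19619.6 − 18347.35 = 1272.25
b = Sxy/Sxx = 1272.25/260448.475 = 0.004885

0.0049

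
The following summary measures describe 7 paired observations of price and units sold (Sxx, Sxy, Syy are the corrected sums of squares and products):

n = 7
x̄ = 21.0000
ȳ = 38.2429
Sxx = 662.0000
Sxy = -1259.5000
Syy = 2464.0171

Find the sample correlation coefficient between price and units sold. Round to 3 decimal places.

r = Sxy/√(Sxx·Syy) = -1259.5/√(1631179.3202) = -1259.5/1277.176307 = -0.986160

-0.986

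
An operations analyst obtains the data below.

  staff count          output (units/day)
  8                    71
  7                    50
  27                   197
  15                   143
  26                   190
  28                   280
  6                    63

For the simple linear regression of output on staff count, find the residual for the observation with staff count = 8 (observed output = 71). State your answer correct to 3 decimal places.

n = 7, Σx = 117, Σy = 994, Σxy = 21540, Σx² = 2563
Sxx = Σx² − (Σx)²/n = 2563 − 1955.571429 = 607.428571
Sxy = Σxy − (Σx)(Σy)/n = 21540 − 16614 = 4926
b = Sxy/Sxx = 4926/607.428571 = 8.109595
a = ȳ − b·x̄ = 142 − 8.109595·16.714286 = 6.453904
ŷ(8) = 6.453904 + 8.109595·8 = 71.330668
residual = y − ŷ = 71 − 71.330668 = -0.330668

-0.331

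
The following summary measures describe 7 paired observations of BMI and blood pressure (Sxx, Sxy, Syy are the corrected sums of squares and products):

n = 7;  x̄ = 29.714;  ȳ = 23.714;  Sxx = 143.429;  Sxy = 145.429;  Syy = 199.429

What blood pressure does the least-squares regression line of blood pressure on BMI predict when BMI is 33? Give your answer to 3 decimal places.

27.046

b = Sxy/Sxx = 145.429/143.429 = 1.013944
a = ȳ − b·x̄ = 23.714 − 1.013944·29.714 = -6.414337
ŷ(33) = a + b·33 = -6.414337 + 1.013944·33 = 27.045821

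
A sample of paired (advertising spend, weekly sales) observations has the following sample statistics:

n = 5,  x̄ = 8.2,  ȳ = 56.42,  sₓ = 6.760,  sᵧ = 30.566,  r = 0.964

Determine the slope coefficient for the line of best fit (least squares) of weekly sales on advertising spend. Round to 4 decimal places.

4.3588

b = r · sᵧ/sₓ = 0.964 · 30.566/6.76 = 4.358820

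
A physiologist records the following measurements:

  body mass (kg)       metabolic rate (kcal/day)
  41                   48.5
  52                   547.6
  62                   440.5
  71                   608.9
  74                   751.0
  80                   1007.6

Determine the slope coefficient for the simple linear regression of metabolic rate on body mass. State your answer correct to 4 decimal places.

20.0083

n = 6, Σx = 380, Σy = 3404.1, Σxy = 237188.6, Σx² = 25146
Sxx = Σx² − (Σx)²/n = 25146 − 24066.666667 = 1079.333333
Sxy = Σxy − (Σx)(Σy)/n = 237188.6 − 215593 = 21595.6
b = Sxy/Sxx = 21595.6/1079.333333 = 20.008277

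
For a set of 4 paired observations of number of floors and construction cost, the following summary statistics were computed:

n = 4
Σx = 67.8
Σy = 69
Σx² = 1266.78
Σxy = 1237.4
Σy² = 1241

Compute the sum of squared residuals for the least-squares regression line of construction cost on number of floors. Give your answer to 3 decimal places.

11.594

Sxx = Σx² − (Σx)²/n = 1266.78 − 1149.21 = 117.57
Sxy = Σxy − (Σx)(Σy)/n = 1237.4 − 1169.55 = 67.85
Syy = Σy² − (Σy)²/n = 1241 − 1190.25 = 50.75
b = Sxy/Sxx = 67.85/117.57 = 0.577103
SSE = Syy − b·Sxy = 50.75 − 0.577103·67.85 = 11.593561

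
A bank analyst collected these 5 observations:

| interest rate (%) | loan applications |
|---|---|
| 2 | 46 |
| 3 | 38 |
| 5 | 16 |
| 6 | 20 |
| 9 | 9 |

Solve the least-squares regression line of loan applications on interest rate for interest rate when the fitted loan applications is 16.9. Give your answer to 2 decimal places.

6.69

n = 5, Σx = 25, Σy = 129, Σxy = 487, Σx² = 155
Sxx = Σx² − (Σx)²/n = 155 − 125 = 30
Sxy = Σxy − (Σx)(Σy)/n = 487 − 645 = -158
b = Sxy/Sxx = -158/30 = -5.266667
a = ȳ − b·x̄ = 25.8 − (-5.266667)·5 = 52.133333
Set a + b·x = 16.9: x = (16.9 − 52.133333) / (-5.266667) = 6.689873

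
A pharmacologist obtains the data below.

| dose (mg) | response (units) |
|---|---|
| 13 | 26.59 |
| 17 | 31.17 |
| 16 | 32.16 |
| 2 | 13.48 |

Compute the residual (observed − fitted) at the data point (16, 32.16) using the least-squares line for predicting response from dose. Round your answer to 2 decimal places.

1.34

n = 4, Σx = 48, Σy = 103.4, Σxy = 1417.08, Σx² = 718
Sxx = Σx² − (Σx)²/n = 718 − 576 = 142
Sxy = Σxy − (Σx)(Σy)/n = 1417.08 − 1240.8 = 176.28
b = Sxy/Sxx = 176.28/142 = 1.241408
a = ȳ − b·x̄ = 25.85 − 1.241408·12 = 10.953099
ŷ(16) = 10.953099 + 1.241408·16 = 30.815634
residual = y − ŷ = 32.16 − 30.815634 = 1.344366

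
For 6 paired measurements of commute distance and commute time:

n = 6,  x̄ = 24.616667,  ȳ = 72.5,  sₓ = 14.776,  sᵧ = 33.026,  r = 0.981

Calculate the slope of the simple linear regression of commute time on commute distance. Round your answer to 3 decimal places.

2.193

b = r · sᵧ/sₓ = 0.981 · 33.026/14.776 = 2.192644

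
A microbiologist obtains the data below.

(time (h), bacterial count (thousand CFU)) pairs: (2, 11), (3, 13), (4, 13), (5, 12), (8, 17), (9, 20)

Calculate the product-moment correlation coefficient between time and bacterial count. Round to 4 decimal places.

n = 6, Σx = 31, Σy = 86, Σxy = 489, Σx² = 199, Σy² = 1292
Sxx = Σx² − (Σx)²/n = 199 − 160.166667 = 38.833333
Sxy = Σxy − (Σx)(Σy)/n = 489 − 444.333333 = 44.666667
Syy = Σy² − (Σy)²/n = 1292 − 1232.666667 = 59.333333
r = Sxy/√(Sxx·Syy) = 44.666667/√(2304.111111) = 44.666667/48.001157 = 0.930533

0.9305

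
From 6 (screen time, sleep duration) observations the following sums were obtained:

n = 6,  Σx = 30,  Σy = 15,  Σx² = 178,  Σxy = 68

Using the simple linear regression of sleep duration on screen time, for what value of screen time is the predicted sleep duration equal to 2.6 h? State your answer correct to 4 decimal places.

4.6000

Sxx = Σx² − (Σx)²/n = 178 − 150 = 28
Sxy = Σxy − (Σx)(Σy)/n = 68 − 75 = -7
b = Sxy/Sxx = -7/28 = -0.25
a = ȳ − b·x̄ = 2.5 − (-0.25)·5 = 3.75
Set a + b·x = 2.6: x = (2.6 − 3.75) / (-0.25) = 4.6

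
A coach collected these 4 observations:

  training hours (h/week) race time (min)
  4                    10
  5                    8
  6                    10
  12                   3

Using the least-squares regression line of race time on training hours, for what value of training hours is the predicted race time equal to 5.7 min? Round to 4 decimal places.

9.1391

n = 4, Σx = 27, Σy = 31, Σxy = 176, Σx² = 221
Sxx = Σx² − (Σx)²/n = 221 − 182.25 = 38.75
Sxy = Σxy − (Σx)(Σy)/n = 176 − 209.25 = -33.25
b = Sxy/Sxx = -33.25/38.75 = -0.858065
a = ȳ − b·x̄ = 7.75 − (-0.858065)·6.75 = 13.541935
Set a + b·x = 5.7: x = (5.7 − 13.541935) / (-0.858065) = 9.139098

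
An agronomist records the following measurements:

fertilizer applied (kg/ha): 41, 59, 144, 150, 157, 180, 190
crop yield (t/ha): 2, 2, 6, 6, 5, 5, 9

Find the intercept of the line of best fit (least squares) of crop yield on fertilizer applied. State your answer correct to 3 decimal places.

0.130

n = 7, Σx = 921, Σy = 35, Σxy = 5359, Σx² = 141547
Sxx = Σx² − (Σx)²/n = 141547 − 121177.285714 = 20369.714286
Sxy = Σxy − (Σx)(Σy)/n = 5359 − 4605 = 754
b = Sxy/Sxx = 754/20369.714286 = 0.037016
a = ȳ − b·x̄ = 5 − 0.037016·131.571429 = 0.129787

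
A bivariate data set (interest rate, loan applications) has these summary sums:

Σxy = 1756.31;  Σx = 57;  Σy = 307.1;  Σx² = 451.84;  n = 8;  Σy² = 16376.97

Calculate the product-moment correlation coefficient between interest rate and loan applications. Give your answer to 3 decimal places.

Sxx = Σx² − (Σx)²/n = 451.84 − 406.125 = 45.715
Sxy = Σxy − (Σx)(Σy)/n = 1756.31 − 2188.0875 = -431.7775
Syy = Σy² − (Σy)²/n = 16376.97 − 11788.80125 = 4588.16875
r = Sxy/√(Sxx·Syy) = -431.7775/√(209748.134406) = -431.7775/457.982679 = -0.942781

-0.943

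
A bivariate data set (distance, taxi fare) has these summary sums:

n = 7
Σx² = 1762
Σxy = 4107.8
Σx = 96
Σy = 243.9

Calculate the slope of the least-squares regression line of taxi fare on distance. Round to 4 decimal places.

Sxx = Σx² − (Σx)²/n = 1762 − 1316.571429 = 445.428571
Sxy = Σxy − (Σx)(Σy)/n = 4107.8 − 3344.914286 = 762.885714
b = Sxy/Sxx = 762.885714/445.428571 = 1.712700

1.7127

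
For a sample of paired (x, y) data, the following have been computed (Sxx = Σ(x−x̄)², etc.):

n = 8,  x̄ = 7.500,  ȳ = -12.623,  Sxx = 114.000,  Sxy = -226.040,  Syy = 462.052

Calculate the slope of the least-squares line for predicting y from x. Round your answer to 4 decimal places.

-1.9828

b = Sxy/Sxx = -226.04/114 = -1.982807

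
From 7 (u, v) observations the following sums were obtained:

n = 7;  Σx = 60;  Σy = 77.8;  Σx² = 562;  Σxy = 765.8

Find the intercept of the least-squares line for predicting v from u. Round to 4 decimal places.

-6.6599

Sxx = Σx² − (Σx)²/n = 562 − 514.285714 = 47.714286
Sxy = Σxy − (Σx)(Σy)/n = 765.8 − 666.857143 = 98.942857
b = Sxy/Sxx = 98.942857/47.714286 = 2.073653
a = ȳ − b·x̄ = 11.114286 − 2.073653·8.571429 = -6.659880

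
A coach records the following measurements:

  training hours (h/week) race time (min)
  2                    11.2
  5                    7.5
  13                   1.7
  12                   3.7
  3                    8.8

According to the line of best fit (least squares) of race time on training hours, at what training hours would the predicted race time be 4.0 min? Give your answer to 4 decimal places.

10.5288

n = 5, Σx = 35, Σy = 32.9, Σxy = 152.8, Σx² = 351
Sxx = Σx² − (Σx)²/n = 351 − 245 = 106
Sxy = Σxy − (Σx)(Σy)/n = 152.8 − 230.3 = -77.5
b = Sxy/Sxx = -77.5/106 = -0.731132
a = ȳ − b·x̄ = 6.58 − (-0.731132)·7 = 11.697925
Set a + b·x = 4.0: x = (4.0 − 11.697925) / (-0.731132) = 10.528774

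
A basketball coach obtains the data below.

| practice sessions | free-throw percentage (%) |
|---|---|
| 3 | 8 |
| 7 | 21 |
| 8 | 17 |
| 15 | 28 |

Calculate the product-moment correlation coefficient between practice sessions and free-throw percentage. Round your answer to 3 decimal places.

n = 4, Σx = 33, Σy = 74, Σxy = 727, Σx² = 347, Σy² = 1578
Sxx = Σx² − (Σx)²/n = 347 − 272.25 = 74.75
Sxy = Σxy − (Σx)(Σy)/n = 727 − 610.5 = 116.5
Syy = Σy² − (Σy)²/n = 1578 − 1369 = 209
r = Sxy/√(Sxx·Syy) = 116.5/√(15622.75) = 116.5/124.991000 = 0.932067

0.932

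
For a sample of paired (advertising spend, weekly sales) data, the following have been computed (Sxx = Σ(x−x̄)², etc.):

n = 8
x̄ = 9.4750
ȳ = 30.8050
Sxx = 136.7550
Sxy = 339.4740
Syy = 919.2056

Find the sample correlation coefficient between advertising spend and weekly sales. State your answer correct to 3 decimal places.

r = Sxy/√(Sxx·Syy) = 339.474/√(125705.961828) = 339.474/354.550366 = 0.957478

0.957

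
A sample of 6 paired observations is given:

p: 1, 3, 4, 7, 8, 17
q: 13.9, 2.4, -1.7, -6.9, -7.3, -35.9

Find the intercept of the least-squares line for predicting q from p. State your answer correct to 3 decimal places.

n = 6, Σx = 40, Σy = -35.5, Σxy = -702.7, Σx² = 428
Sxx = Σx² − (Σx)²/n = 428 − 266.666667 = 161.333333
Sxy = Σxy − (Σx)(Σy)/n = -702.7 − (-236.666667) = -466.033333
b = Sxy/Sxx = -466.033333/161.333333 = -2.888636
a = ȳ − b·x̄ = -5.916667 − (-2.888636)·6.666667 = 13.340909

13.341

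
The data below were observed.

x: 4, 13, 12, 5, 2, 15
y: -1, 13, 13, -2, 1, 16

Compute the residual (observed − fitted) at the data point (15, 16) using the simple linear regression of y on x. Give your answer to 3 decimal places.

n = 6, Σx = 51, Σy = 40, Σxy = 553, Σx² = 583
Sxx = Σx² − (Σx)²/n = 583 − 433.5 = 149.5
Sxy = Σxy − (Σx)(Σy)/n = 553 − 340 = 213
b = Sxy/Sxx = 213/149.5 = 1.424749
a = ȳ − b·x̄ = 6.666667 − 1.424749·8.5 = -5.443701
ŷ(15) = -5.443701 + 1.424749·15 = 15.927536
residual = y − ŷ = 16 − 15.927536 = 0.072464

0.072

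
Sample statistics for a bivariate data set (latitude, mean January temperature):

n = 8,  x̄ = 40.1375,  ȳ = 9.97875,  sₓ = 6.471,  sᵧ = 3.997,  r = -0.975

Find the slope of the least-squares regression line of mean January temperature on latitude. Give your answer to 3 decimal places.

b = r · sᵧ/sₓ = -0.975 · 3.997/6.471 = -0.602237

-0.602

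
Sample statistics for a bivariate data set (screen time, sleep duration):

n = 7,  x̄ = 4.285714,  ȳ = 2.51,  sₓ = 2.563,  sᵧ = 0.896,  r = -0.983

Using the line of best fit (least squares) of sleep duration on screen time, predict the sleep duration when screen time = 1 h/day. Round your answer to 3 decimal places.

b = r · sᵧ/sₓ = -0.983 · 0.896/2.563 = -0.343647
a = ȳ − b·x̄ = 2.51 − (-0.343647)·4.285714 = 3.982774
ŷ(1) = a + b·1 = 3.982774 + (-0.343647)·1 = 3.639127

3.639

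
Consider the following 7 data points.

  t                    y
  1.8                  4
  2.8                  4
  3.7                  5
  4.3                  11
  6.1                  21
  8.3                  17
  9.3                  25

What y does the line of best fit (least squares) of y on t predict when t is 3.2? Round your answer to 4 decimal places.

6.8086

n = 7, Σx = 36.3, Σy = 87, Σxy = 585.9, Σx² = 235.85
Sxx = Σx² − (Σx)²/n = 235.85 − 188.241429 = 47.608571
Sxy = Σxy − (Σx)(Σy)/n = 585.9 − 451.157143 = 134.742857
b = Sxy/Sxx = 134.742857/47.608571 = 2.830223
a = ȳ − b·x̄ = 12.428571 − 2.830223·5.185714 = -2.248155
ŷ(3.2) = a + b·3.2 = -2.248155 + 2.830223·3.2 = 6.808558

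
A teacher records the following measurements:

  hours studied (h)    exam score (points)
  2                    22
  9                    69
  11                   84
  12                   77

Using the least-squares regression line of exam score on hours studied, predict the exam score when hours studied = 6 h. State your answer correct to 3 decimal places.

47.795

n = 4, Σx = 34, Σy = 252, Σxy = 2513, Σx² = 350
Sxx = Σx² − (Σx)²/n = 350 − 289 = 61
Sxy = Σxy − (Σx)(Σy)/n = 2513 − 2142 = 371
b = Sxy/Sxx = 371/61 = 6.081967
a = ȳ − b·x̄ = 63 − 6.081967·8.5 = 11.303279
ŷ(6) = a + b·6 = 11.303279 + 6.081967·6 = 47.795082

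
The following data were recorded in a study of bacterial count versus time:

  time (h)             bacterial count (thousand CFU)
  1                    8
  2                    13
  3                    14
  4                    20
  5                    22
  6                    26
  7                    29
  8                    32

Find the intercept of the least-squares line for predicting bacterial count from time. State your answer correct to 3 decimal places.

n = 8, Σx = 36, Σy = 164, Σxy = 881, Σx² = 204
Sxx = Σx² − (Σx)²/n = 204 − 162 = 42
Sxy = Σxy − (Σx)(Σy)/n = 881 − 738 = 143
b = Sxy/Sxx = 143/42 = 3.404762
a = ȳ − b·x̄ = 20.5 − 3.404762·4.5 = 5.178571

5.179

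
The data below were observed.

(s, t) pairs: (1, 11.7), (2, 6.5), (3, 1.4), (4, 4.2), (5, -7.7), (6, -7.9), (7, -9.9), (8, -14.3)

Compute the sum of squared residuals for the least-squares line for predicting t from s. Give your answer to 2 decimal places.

n = 8, Σx = 36, Σy = -16, Σxy = -223.9, Σx² = 204, Σy² = 622.94
Sxx = Σx² − (Σx)²/n = 204 − 162 = 42
Sxy = Σxy − (Σx)(Σy)/n = -223.9 − (-72) = -151.9
Syy = Σy² − (Σy)²/n = 622.94 − 32 = 590.94
b = Sxy/Sxx = -151.9/42 = -3.616667
SSE = Syy − b·Sxy = 590.94 − (-3.616667)·(-151.9) = 41.568333

41.57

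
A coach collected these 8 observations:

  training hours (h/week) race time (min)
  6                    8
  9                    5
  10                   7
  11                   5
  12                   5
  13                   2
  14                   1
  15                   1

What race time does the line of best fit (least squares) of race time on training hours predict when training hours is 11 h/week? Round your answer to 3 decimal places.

n = 8, Σx = 90, Σy = 34, Σxy = 333, Σx² = 1072
Sxx = Σx² − (Σx)²/n = 1072 − 1012.5 = 59.5
Sxy = Σxy − (Σx)(Σy)/n = 333 − 382.5 = -49.5
b = Sxy/Sxx = -49.5/59.5 = -0.831933
a = ȳ − b·x̄ = 4.25 − (-0.831933)·11.25 = 13.609244
ŷ(11) = a + b·11 = 13.609244 + (-0.831933)·11 = 4.457983

4.458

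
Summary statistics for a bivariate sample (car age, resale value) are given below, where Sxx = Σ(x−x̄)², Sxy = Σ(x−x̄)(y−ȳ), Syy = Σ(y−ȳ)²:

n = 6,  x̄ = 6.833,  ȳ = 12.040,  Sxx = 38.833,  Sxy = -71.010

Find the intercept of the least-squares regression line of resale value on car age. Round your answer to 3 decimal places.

b = Sxy/Sxx = -71.01/38.833 = -1.828599
a = ȳ − b·x̄ = 12.04 − (-1.828599)·6.833 = 24.534820

24.535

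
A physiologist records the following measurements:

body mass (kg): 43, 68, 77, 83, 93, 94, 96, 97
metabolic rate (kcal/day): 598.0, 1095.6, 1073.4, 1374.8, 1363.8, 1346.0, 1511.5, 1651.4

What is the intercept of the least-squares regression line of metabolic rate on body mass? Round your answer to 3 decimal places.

-113.193

n = 8, Σx = 651, Σy = 10014.5, Σxy = 855622.2, Σx² = 55401
Sxx = Σx² − (Σx)²/n = 55401 − 52975.125 = 2425.875
Sxy = Σxy − (Σx)(Σy)/n = 855622.2 − 814929.9375 = 40692.2625
b = Sxy/Sxx = 40692.2625/2425.875 = 16.774262
a = ȳ − b·x̄ = 1251.8125 − 16.774262·81.375 = -113.193059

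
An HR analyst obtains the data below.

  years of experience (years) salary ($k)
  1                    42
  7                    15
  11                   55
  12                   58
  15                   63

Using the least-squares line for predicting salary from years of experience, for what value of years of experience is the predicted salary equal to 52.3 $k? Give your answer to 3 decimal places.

11.869

n = 5, Σx = 46, Σy = 233, Σxy = 2393, Σx² = 540
Sxx = Σx² − (Σx)²/n = 540 − 423.2 = 116.8
Sxy = Σxy − (Σx)(Σy)/n = 2393 − 2143.6 = 249.4
b = Sxy/Sxx = 249.4/116.8 = 2.135274
a = ȳ − b·x̄ = 46.6 − 2.135274·9.2 = 26.955479
Set a + b·x = 52.3: x = (52.3 − 26.955479) / 2.135274 = 11.869447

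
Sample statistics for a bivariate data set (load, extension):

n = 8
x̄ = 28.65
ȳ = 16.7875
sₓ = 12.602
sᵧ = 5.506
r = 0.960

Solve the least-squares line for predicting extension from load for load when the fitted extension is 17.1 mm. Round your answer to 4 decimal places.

b = r · sᵧ/sₓ = 0.96 · 5.506/12.602 = 0.419438
a = ȳ − b·x̄ = 16.7875 − 0.419438·28.65 = 4.770596
Set a + b·x = 17.1: x = (17.1 − 4.770596) / 0.419438 = 29.395044

29.3950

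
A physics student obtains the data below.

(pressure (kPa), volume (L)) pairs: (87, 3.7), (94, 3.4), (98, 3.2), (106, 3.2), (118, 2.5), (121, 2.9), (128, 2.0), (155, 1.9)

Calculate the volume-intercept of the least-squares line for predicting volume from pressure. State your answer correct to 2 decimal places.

6.00

n = 8, Σx = 907, Σy = 22.8, Σxy = 2490.7, Σx² = 106219
Sxx = Σx² − (Σx)²/n = 106219 − 102831.125 = 3387.875
Sxy = Σxy − (Σx)(Σy)/n = 2490.7 − 2584.95 = -94.25
b = Sxy/Sxx = -94.25/3387.875 = -0.027820
a = ȳ − b·x̄ = 2.85 − (-0.027820)·113.375 = 6.004070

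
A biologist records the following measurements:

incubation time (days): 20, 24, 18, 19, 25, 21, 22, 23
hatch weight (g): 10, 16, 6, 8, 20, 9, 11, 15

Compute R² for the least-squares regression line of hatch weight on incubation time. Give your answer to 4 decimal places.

0.9234

n = 8, Σx = 172, Σy = 95, Σxy = 2120, Σx² = 3740, Σy² = 1283
Sxx = Σx² − (Σx)²/n = 3740 − 3698 = 42
Sxy = Σxy − (Σx)(Σy)/n = 2120 − 2042.5 = 77.5
Syy = Σy² − (Σy)²/n = 1283 − 1128.125 = 154.875
R² = Sxy²/(Sxx·Syy) = (77.5)²/(42·154.875) = 0.923364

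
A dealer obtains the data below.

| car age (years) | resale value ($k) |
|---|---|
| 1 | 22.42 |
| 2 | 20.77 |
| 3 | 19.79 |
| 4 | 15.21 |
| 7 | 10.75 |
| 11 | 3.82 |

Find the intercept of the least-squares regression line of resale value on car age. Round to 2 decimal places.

n = 6, Σx = 28, Σy = 92.76, Σxy = 301.44, Σx² = 200
Sxx = Σx² − (Σx)²/n = 200 − 130.666667 = 69.333333
Sxy = Σxy − (Σx)(Σy)/n = 301.44 − 432.88 = -131.44
b = Sxy/Sxx = -131.44/69.333333 = -1.895769
a = ȳ − b·x̄ = 15.46 − (-1.895769)·4.666667 = 24.306923

24.31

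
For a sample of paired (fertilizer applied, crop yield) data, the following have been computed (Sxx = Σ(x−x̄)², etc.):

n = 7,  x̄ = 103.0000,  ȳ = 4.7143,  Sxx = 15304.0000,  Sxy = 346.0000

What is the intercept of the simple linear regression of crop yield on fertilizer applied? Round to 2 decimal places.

2.39

b = Sxy/Sxx = 346/15304 = 0.022608
a = ȳ − b·x̄ = 4.7143 − 0.022608·103 = 2.385628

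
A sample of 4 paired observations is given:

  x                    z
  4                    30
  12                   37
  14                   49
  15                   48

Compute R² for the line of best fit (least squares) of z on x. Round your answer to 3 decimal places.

n = 4, Σx = 45, Σy = 164, Σxy = 1970, Σx² = 581, Σy² = 6974
Sxx = Σx² − (Σx)²/n = 581 − 506.25 = 74.75
Sxy = Σxy − (Σx)(Σy)/n = 1970 − 1845 = 125
Syy = Σy² − (Σy)²/n = 6974 − 6724 = 250
R² = Sxy²/(Sxx·Syy) = (125)²/(74.75·250) = 0.836120

0.836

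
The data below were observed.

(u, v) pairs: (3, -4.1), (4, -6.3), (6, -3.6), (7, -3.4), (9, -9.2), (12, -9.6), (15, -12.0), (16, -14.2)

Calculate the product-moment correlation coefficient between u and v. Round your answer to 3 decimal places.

-0.903

n = 8, Σx = 72, Σy = -62.4, Σxy = -688.1, Σx² = 816, Σy² = 603.46
Sxx = Σx² − (Σx)²/n = 816 − 648 = 168
Sxy = Σxy − (Σx)(Σy)/n = -688.1 − (-561.6) = -126.5
Syy = Σy² − (Σy)²/n = 603.46 − 486.72 = 116.74
r = Sxy/√(Sxx·Syy) = -126.5/√(19612.32) = -126.5/140.043993 = -0.903288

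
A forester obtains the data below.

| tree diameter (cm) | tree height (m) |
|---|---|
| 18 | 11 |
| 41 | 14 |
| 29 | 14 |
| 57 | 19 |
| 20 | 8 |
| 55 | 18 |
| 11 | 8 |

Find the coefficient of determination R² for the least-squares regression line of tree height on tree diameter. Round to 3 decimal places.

n = 7, Σx = 231, Σy = 92, Σxy = 3499, Σx² = 9641, Σy² = 1326
Sxx = Σx² − (Σx)²/n = 9641 − 7623 = 2018
Sxy = Σxy − (Σx)(Σy)/n = 3499 − 3036 = 463
Syy = Σy² − (Σy)²/n = 1326 − 1209.142857 = 116.857143
R² = Sxy²/(Sxx·Syy) = (463)²/(2018·116.857143) = 0.909045

0.909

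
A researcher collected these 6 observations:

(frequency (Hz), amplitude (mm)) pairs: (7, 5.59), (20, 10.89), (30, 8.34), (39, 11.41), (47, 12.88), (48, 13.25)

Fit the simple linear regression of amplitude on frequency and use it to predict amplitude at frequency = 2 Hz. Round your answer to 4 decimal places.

n = 6, Σx = 191, Σy = 62.36, Σxy = 2193.48, Σx² = 7383
Sxx = Σx² − (Σx)²/n = 7383 − 6080.166667 = 1302.833333
Sxy = Σxy − (Σx)(Σy)/n = 2193.48 − 1985.126667 = 208.353333
b = Sxy/Sxx = 208.353333/1302.833333 = 0.159923
a = ȳ − b·x̄ = 10.393333 − 0.159923·31.833333 = 5.302443
ŷ(2) = a + b·2 = 5.302443 + 0.159923·2 = 5.622290

5.6223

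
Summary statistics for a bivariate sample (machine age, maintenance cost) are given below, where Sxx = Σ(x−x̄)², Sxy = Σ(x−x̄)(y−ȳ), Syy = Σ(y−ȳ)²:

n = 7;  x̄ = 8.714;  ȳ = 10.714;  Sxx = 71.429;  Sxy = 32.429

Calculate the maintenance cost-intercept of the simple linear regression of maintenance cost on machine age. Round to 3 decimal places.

b = Sxy/Sxx = 32.429/71.429 = 0.454003
a = ȳ − b·x̄ = 10.714 − 0.454003·8.714 = 6.757815

6.758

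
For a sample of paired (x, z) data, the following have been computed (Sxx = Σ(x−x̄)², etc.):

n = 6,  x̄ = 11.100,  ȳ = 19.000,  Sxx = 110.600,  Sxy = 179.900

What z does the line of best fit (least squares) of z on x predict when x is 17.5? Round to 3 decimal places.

b = Sxy/Sxx = 179.9/110.6 = 1.626582
a = ȳ − b·x̄ = 19 − 1.626582·11.1 = 0.944937
ŷ(17.5) = a + b·17.5 = 0.944937 + 1.626582·17.5 = 29.410127

29.410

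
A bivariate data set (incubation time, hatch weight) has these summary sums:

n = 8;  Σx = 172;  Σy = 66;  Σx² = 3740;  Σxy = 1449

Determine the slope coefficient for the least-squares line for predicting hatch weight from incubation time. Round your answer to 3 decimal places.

Sxx = Σx² − (Σx)²/n = 3740 − 3698 = 42
Sxy = Σxy − (Σx)(Σy)/n = 1449 − 1419 = 30
b = Sxy/Sxx = 30/42 = 0.714286

0.714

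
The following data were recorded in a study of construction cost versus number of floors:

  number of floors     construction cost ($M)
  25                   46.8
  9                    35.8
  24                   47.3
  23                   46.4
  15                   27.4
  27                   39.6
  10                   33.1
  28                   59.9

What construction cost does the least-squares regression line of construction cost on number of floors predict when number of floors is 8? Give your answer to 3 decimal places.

n = 8, Σx = 161, Σy = 336.3, Σxy = 7183, Σx² = 3649
Sxx = Σx² − (Σx)²/n = 3649 − 3240.125 = 408.875
Sxy = Σxy − (Σx)(Σy)/n = 7183 − 6768.0375 = 414.9625
b = Sxy/Sxx = 414.9625/408.875 = 1.014888
a = ȳ − b·x̄ = 42.0375 − 1.014888·20.125 = 21.612871
ŷ(8) = a + b·8 = 21.612871 + 1.014888·8 = 29.731978

29.732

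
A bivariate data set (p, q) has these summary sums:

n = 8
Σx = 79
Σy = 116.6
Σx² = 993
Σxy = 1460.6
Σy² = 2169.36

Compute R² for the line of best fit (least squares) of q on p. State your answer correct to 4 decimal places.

Sxx = Σx² − (Σx)²/n = 993 − 780.125 = 212.875
Sxy = Σxy − (Σx)(Σy)/n = 1460.6 − 1151.425 = 309.175
Syy = Σy² − (Σy)²/n = 2169.36 − 1699.445 = 469.915
R² = Sxy²/(Sxx·Syy) = (309.175)²/(212.875·469.915) = 0.955575

0.9556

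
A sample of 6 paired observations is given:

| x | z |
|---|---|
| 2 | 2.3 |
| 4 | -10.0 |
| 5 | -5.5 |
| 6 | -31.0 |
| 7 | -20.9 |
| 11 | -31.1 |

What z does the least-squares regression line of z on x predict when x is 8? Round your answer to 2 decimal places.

n = 6, Σx = 35, Σy = -96.2, Σxy = -737.3, Σx² = 251
Sxx = Σx² − (Σx)²/n = 251 − 204.166667 = 46.833333
Sxy = Σxy − (Σx)(Σy)/n = -737.3 − (-561.166667) = -176.133333
b = Sxy/Sxx = -176.133333/46.833333 = -3.760854
a = ȳ − b·x̄ = -16.033333 − (-3.760854)·5.833333 = 5.904982
ŷ(8) = a + b·8 = 5.904982 + (-3.760854)·8 = -24.181851

-24.18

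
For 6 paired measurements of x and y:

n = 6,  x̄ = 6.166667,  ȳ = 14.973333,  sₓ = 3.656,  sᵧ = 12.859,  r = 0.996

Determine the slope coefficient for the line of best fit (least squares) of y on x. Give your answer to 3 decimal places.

b = r · sᵧ/sₓ = 0.996 · 12.859/3.656 = 3.503163

3.503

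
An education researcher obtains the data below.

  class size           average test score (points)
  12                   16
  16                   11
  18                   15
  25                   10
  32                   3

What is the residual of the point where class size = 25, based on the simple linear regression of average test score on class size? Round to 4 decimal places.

1.6099

n = 5, Σx = 103, Σy = 55, Σxy = 984, Σx² = 2373
Sxx = Σx² − (Σx)²/n = 2373 − 2121.8 = 251.2
Sxy = Σxy − (Σx)(Σy)/n = 984 − 1133 = -149
b = Sxy/Sxx = -149/251.2 = -0.593153
a = ȳ − b·x̄ = 11 − (-0.593153)·20.6 = 23.218949
ŷ(25) = 23.218949 + (-0.593153)·25 = 8.390127
residual = y − ŷ = 10 − 8.390127 = 1.609873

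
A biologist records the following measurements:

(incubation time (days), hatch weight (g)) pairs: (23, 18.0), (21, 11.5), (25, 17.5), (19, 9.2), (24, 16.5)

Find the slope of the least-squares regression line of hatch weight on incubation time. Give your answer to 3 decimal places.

1.522

n = 5, Σx = 112, Σy = 72.7, Σxy = 1663.8, Σx² = 2532
Sxx = Σx² − (Σx)²/n = 2532 − 2508.8 = 23.2
Sxy = Σxy − (Σx)(Σy)/n = 1663.8 − 1628.48 = 35.32
b = Sxy/Sxx = 35.32/23.2 = 1.522414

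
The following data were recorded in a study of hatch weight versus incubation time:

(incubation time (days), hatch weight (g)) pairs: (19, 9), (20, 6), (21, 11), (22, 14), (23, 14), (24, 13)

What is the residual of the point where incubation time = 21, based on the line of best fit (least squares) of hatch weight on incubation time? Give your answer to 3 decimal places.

n = 6, Σx = 129, Σy = 67, Σxy = 1464, Σx² = 2791
Sxx = Σx² − (Σx)²/n = 2791 − 2773.5 = 17.5
Sxy = Σxy − (Σx)(Σy)/n = 1464 − 1440.5 = 23.5
b = Sxy/Sxx = 23.5/17.5 = 1.342857
a = ȳ − b·x̄ = 11.166667 − 1.342857·21.5 = -17.704762
ŷ(21) = -17.704762 + 1.342857·21 = 10.495238
residual = y − ŷ = 11 − 10.495238 = 0.504762

0.505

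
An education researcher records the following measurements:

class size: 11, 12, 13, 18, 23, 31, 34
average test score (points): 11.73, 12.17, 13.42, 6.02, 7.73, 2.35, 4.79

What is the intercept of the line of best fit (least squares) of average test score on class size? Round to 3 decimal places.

n = 7, Σx = 142, Σy = 58.21, Σxy = 971.39, Σx² = 3404
Sxx = Σx² − (Σx)²/n = 3404 − 2880.571429 = 523.428571
Sxy = Σxy − (Σx)(Σy)/n = 971.39 − 1180.831429 = -209.441429
b = Sxy/Sxx = -209.441429/523.428571 = -0.400134
a = ȳ − b·x̄ = 8.315714 − (-0.400134)·20.285714 = 16.432713

16.433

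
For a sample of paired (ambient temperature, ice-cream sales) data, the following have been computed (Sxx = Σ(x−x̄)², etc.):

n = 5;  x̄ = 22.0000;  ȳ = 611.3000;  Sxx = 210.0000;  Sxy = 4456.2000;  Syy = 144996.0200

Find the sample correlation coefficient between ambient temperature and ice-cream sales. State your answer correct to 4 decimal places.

0.8076

r = Sxy/√(Sxx·Syy) = 4456.2/√(30449164.2) = 4456.2/5518.076132 = 0.807564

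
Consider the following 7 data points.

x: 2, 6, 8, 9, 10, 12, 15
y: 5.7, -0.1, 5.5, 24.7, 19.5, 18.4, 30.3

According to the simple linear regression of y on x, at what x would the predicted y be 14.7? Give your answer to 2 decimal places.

n = 7, Σx = 62, Σy = 104, Σxy = 1147.4, Σx² = 654
Sxx = Σx² − (Σx)²/n = 654 − 549.142857 = 104.857143
Sxy = Σxy − (Σx)(Σy)/n = 1147.4 − 921.142857 = 226.257143
b = Sxy/Sxx = 226.257143/104.857143 = 2.157766
a = ȳ − b·x̄ = 14.857143 − 2.157766·8.857143 = -4.254496
Set a + b·x = 14.7: x = (14.7 − (-4.254496)) / 2.157766 = 8.784316

8.78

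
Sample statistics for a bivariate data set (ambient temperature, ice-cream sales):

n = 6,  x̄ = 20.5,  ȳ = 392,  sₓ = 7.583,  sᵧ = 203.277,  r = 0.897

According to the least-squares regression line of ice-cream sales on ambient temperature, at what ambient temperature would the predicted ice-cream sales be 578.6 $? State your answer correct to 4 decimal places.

28.2602

b = r · sᵧ/sₓ = 0.897 · 203.277/7.583 = 24.045822
a = ȳ − b·x̄ = 392 − 24.045822·20.5 = -100.939353
Set a + b·x = 578.6: x = (578.6 − (-100.939353)) / 24.045822 = 28.260184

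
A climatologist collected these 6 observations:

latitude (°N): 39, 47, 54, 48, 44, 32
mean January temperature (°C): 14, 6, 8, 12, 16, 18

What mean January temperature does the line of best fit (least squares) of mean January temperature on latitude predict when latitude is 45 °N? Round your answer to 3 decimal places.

n = 6, Σx = 264, Σy = 74, Σxy = 3116, Σx² = 11910
Sxx = Σx² − (Σx)²/n = 11910 − 11616 = 294
Sxy = Σxy − (Σx)(Σy)/n = 3116 − 3256 = -140
b = Sxy/Sxx = -140/294 = -0.476190
a = ȳ − b·x̄ = 12.333333 − (-0.476190)·44 = 33.285714
ŷ(45) = a + b·45 = 33.285714 + (-0.476190)·45 = 11.857143

11.857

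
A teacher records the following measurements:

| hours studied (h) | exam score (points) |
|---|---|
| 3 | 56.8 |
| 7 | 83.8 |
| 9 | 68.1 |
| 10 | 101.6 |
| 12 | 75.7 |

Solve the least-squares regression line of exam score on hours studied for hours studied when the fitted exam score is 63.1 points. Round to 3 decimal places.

n = 5, Σx = 41, Σy = 386, Σxy = 3294.3, Σx² = 383
Sxx = Σx² − (Σx)²/n = 383 − 336.2 = 46.8
Sxy = Σxy − (Σx)(Σy)/n = 3294.3 − 3165.2 = 129.1
b = Sxy/Sxx = 129.1/46.8 = 2.758547
a = ȳ − b·x̄ = 77.2 − 2.758547·8.2 = 54.579915
Set a + b·x = 63.1: x = (63.1 − 54.579915) / 2.758547 = 3.088613

3.089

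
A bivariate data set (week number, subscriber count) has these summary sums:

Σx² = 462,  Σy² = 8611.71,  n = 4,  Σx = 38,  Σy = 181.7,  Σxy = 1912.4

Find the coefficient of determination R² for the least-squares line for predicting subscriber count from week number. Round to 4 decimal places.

Sxx = Σx² − (Σx)²/n = 462 − 361 = 101
Sxy = Σxy − (Σx)(Σy)/n = 1912.4 − 1726.15 = 186.25
Syy = Σy² − (Σy)²/n = 8611.71 − 8253.7225 = 357.9875
R² = Sxy²/(Sxx·Syy) = (186.25)²/(101·357.9875) = 0.959408

0.9594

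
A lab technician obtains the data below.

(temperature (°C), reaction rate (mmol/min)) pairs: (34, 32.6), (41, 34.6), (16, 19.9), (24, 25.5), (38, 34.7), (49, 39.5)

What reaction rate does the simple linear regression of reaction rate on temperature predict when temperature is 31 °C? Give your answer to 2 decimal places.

n = 6, Σx = 202, Σy = 186.8, Σxy = 6711.5, Σx² = 7514
Sxx = Σx² − (Σx)²/n = 7514 − 6800.666667 = 713.333333
Sxy = Σxy − (Σx)(Σy)/n = 6711.5 − 6288.933333 = 422.566667
b = Sxy/Sxx = 422.566667/713.333333 = 0.592383
a = ȳ − b·x̄ = 31.133333 − 0.592383·33.666667 = 11.189766
ŷ(31) = a + b·31 = 11.189766 + 0.592383·31 = 29.553645

29.55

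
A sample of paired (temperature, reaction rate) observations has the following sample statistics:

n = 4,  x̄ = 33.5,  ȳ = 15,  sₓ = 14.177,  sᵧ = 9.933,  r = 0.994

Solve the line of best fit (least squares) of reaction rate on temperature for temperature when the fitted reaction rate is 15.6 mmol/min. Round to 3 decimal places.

b = r · sᵧ/sₓ = 0.994 · 9.933/14.177 = 0.696438
a = ȳ − b·x̄ = 15 − 0.696438·33.5 = -8.330674
Set a + b·x = 15.6: x = (15.6 − (-8.330674)) / 0.696438 = 34.361527

34.362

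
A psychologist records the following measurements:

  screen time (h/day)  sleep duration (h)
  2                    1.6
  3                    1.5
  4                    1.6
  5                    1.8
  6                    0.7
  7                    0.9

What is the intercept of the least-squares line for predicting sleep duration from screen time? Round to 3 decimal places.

2.083

n = 6, Σx = 27, Σy = 8.1, Σxy = 33.6, Σx² = 139
Sxx = Σx² − (Σx)²/n = 139 − 121.5 = 17.5
Sxy = Σxy − (Σx)(Σy)/n = 33.6 − 36.45 = -2.85
b = Sxy/Sxx = -2.85/17.5 = -0.162857
a = ȳ − b·x̄ = 1.35 − (-0.162857)·4.5 = 2.082857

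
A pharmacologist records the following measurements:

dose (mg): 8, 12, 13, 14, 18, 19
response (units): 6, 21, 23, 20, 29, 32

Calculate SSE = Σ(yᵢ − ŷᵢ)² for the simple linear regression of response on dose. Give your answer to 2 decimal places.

37.36

n = 6, Σx = 84, Σy = 131, Σxy = 2009, Σx² = 1258, Σy² = 3271
Sxx = Σx² − (Σx)²/n = 1258 − 1176 = 82
Sxy = Σxy − (Σx)(Σy)/n = 2009 − 1834 = 175
Syy = Σy² − (Σy)²/n = 3271 − 2860.166667 = 410.833333
b = Sxy/Sxx = 175/82 = 2.134146
SSE = Syy − b·Sxy = 410.833333 − 2.134146·175 = 37.357724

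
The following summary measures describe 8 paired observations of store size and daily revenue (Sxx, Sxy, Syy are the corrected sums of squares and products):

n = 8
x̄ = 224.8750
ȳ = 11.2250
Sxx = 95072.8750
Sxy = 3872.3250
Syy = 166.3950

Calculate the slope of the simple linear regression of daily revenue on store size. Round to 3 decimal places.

b = Sxy/Sxx = 3872.325/95072.875 = 0.040730

0.041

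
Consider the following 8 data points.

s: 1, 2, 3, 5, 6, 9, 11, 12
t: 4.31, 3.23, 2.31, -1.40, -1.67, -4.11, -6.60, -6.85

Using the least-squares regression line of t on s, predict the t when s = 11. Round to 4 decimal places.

-6.3922

n = 8, Σx = 49, Σy = -10.78, Σxy = -191.11, Σx² = 421
Sxx = Σx² − (Σx)²/n = 421 − 300.125 = 120.875
Sxy = Σxy − (Σx)(Σy)/n = -191.11 − (-66.0275) = -125.0825
b = Sxy/Sxx = -125.0825/120.875 = -1.034809
a = ȳ − b·x̄ = -1.3475 − (-1.034809)·6.125 = 4.990703
ŷ(11) = a + b·11 = 4.990703 + (-1.034809)·11 = -6.392192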